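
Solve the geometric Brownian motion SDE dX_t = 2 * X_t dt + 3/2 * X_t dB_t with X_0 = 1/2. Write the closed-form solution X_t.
X_t = 1/2 * exp((7/8) * t + (3/2) * B_t)

For GBM dX = mu X dt + sigma X dB with X_0 = x_0, apply Itô to Y = log X: dY = (mu - sigma^2/2) dt + sigma dB, so Y_t = log(x_0) + (mu - sigma^2/2) t + sigma B_t and hence X_t = x_0 * exp((mu - sigma^2/2) t + sigma B_t).
With mu = 2, sigma = 3/2, x_0 = 1/2, this gives:
  X_t = 1/2 * exp((7/8) * t + (3/2) * B_t).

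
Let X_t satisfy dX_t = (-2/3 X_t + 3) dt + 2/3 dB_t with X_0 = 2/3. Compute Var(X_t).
Var(X_t) = 1/3 - exp(-4*t/3)/3

The variance V(t) = Var(X_t) satisfies V'(t) = 2 a V(t) + c^2 with V(0) = 0 (drift coefficient is linear in X, diffusion is constant). With a = -2/3, c = 2/3, the solution is
  V(t) = (c^2 / (2 a)) * (exp(2 a t) - 1)
       = ((2/3)^2 / (2*(-2/3))) * (exp((-4/3) t) - 1)
       = 1/3 - exp(-4*t/3)/3.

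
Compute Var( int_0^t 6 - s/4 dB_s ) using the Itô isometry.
Var = t*(t^2 - 72*t + 1728)/48

The Itô integral of a deterministic integrand f(s) has mean 0 because each increment f(s) * (B_{s+ds} - B_s) has mean 0. By the Itô isometry:
  Var( int_0^t f(s) dB_s ) = E[ (int_0^t f(s) dB_s)^2 ] = int_0^t f(s)^2 ds.
Here f(s) = 6 - s/4, so f(s)^2 = (s - 24)^2/16. Integrate:
  int_0^t ((s - 24)^2/16) ds = t*(t^2 - 72*t + 1728)/48.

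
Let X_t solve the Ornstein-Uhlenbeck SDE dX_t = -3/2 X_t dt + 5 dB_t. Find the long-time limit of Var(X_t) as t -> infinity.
lim Var(X_t) = 25/3

The OU SDE dX = -theta X dt + sigma dB admits the integrating factor exp(theta t): d(exp(theta t) X_t) = sigma exp(theta t) dB_t. Integrating from 0 to t gives X_t = x_0 * exp(-theta t) + sigma * int_0^t exp(-theta (t-s)) dB_s for any initial x_0. The Itô integral has variance (by the Itô isometry) sigma^2 * int_0^t exp(-2 theta (t - s)) ds = sigma^2 * (1 - exp(-2 theta t)) / (2 theta), independent of x_0.
With theta = 3/2, sigma = 5:
  Var(X_t) = (5)^2 * (1 - exp(-2*3/2 t)) / (2 * 3/2) = 25/3 - 25*exp(-3*t)/3.
As t -> infinity, exp(-2*3/2 t) -> 0, so the stationary variance is sigma^2 / (2 theta) = 25/3.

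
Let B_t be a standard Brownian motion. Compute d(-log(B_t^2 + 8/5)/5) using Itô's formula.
d(-log(B_t^2 + 8/5)/5) = ((5*B_t^2 - 8)/(5*B_t^2 + 8)^2) dt + (-2*B_t/(5*B_t^2 + 8)) dB_t

Itô's formula for f(B_t) gives d f(B_t) = f'(B_t) dB_t + (1/2) f''(B_t) dt. Compute derivatives of f(x) = -log(x^2 + 8/5)/5:
  f'(x)  = -2*x/(5*x^2 + 8)
  f''(x) = 2*(5*x^2 - 8)/(5*x^2 + 8)^2
Substitute x = B_t and multiply the f'' term by 1/2:
  drift     = (1/2) * (2*(5*x^2 - 8)/(5*x^2 + 8)^2) evaluated at B_t = (5*B_t^2 - 8)/(5*B_t^2 + 8)^2
  diffusion = (-2*x/(5*x^2 + 8)) evaluated at B_t = -2*B_t/(5*B_t^2 + 8)
Therefore d(-log(B_t^2 + 8/5)/5) = ((5*B_t^2 - 8)/(5*B_t^2 + 8)^2) dt + (-2*B_t/(5*B_t^2 + 8)) dB_t.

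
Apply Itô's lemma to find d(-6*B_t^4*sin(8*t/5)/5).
d(-6*B_t^4*sin(8*t/5)/5) = (12*B_t^2*(-4*B_t^2*cos(8*t/5) - 15*sin(8*t/5))/25) dt + (-24*B_t^3*sin(8*t/5)/5) dB_t

Itô's formula for f(t, x): d f(t, B_t) = (f_t + (1/2) f_xx) dt + f_x dB_t. Compute partials of f(t, x) = -6*x^4*sin(8*t/5)/5:
  f_t(t,x)  = -48*x^4*cos(8*t/5)/25
  f_x(t,x)  = -24*x^3*sin(8*t/5)/5
  f_xx(t,x) = -72*x^2*sin(8*t/5)/5
Assemble drift = f_t + (1/2) f_xx = 12*x^2*(-4*x^2*cos(8*t/5) - 15*sin(8*t/5))/25 and diffusion = f_x = -24*x^3*sin(8*t/5)/5. Substituting x = B_t:
  d(-6*B_t^4*sin(8*t/5)/5) = (12*B_t^2*(-4*B_t^2*cos(8*t/5) - 15*sin(8*t/5))/25) dt + (-24*B_t^3*sin(8*t/5)/5) dB_t.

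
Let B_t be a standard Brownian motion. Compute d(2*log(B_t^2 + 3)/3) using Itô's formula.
d(2*log(B_t^2 + 3)/3) = (2*(3 - B_t^2)/(3*(B_t^2 + 3)^2)) dt + (4*B_t/(3*(B_t^2 + 3))) dB_t

Itô's formula for f(B_t) gives d f(B_t) = f'(B_t) dB_t + (1/2) f''(B_t) dt. Compute derivatives of f(x) = 2*log(x^2 + 3)/3:
  f'(x)  = 4*x/(3*(x^2 + 3))
  f''(x) = 4*(3 - x^2)/(3*(x^2 + 3)^2)
Substitute x = B_t and multiply the f'' term by 1/2:
  drift     = (1/2) * (4*(3 - x^2)/(3*(x^2 + 3)^2)) evaluated at B_t = 2*(3 - B_t^2)/(3*(B_t^2 + 3)^2)
  diffusion = (4*x/(3*(x^2 + 3))) evaluated at B_t = 4*B_t/(3*(B_t^2 + 3))
Therefore d(2*log(B_t^2 + 3)/3) = (2*(3 - B_t^2)/(3*(B_t^2 + 3)^2)) dt + (4*B_t/(3*(B_t^2 + 3))) dB_t.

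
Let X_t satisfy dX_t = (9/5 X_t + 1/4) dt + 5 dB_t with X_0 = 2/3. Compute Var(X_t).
Var(X_t) = 125*exp(18*t/5)/18 - 125/18

The variance V(t) = Var(X_t) satisfies V'(t) = 2 a V(t) + c^2 with V(0) = 0 (drift coefficient is linear in X, diffusion is constant). With a = 9/5, c = 5, the solution is
  V(t) = (c^2 / (2 a)) * (exp(2 a t) - 1)
       = (5^2 / (2*(9/5))) * (exp((18/5) t) - 1)
       = 125*exp(18*t/5)/18 - 125/18.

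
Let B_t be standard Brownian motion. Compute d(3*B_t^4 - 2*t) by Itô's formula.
d(3*B_t^4 - 2*t) = (18*B_t^2 - 2) dt + (12*B_t^3) dB_t

Itô's formula for f(t, x): d f(t, B_t) = (f_t + (1/2) f_xx) dt + f_x dB_t. Compute partials of f(t, x) = -2*t + 3*x^4:
  f_t(t,x)  = -2
  f_x(t,x)  = 12*x^3
  f_xx(t,x) = 36*x^2
Assemble drift = f_t + (1/2) f_xx = 18*x^2 - 2 and diffusion = f_x = 12*x^3. Substituting x = B_t:
  d(3*B_t^4 - 2*t) = (18*B_t^2 - 2) dt + (12*B_t^3) dB_t.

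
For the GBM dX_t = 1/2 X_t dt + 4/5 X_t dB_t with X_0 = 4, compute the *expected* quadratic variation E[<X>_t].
E[<X>_t] = 256*exp(41*t/25)/41 - 256/41

<X>_t = int_0^t ((4/5) * X_s)^2 ds. Taking expectation inside the integral: E[<X>_t] = (4/5)^2 * int_0^t E[X_s^2] ds. For GBM, E[X_s^2] = x_0^2 * exp((2 mu + sigma^2) s). Integrating:
  E[<X>_t] = (4/5)^2 * 4^2 * (exp((2*(1/2) + (4/5)^2) t) - 1) / (2*(1/2) + (4/5)^2)
           = (4/5)^2 * 4^2 * (exp((41/25) t) - 1) / (41/25) = 256*exp(41*t/25)/41 - 256/41.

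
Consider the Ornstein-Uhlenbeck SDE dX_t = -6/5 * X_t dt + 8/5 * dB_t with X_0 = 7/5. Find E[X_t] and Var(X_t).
E[X_t] = 7*exp(-6*t/5)/5; Var(X_t) = 16/15 - 16*exp(-12*t/5)/15

The OU SDE dX = -theta X dt + sigma dB admits the integrating factor exp(theta t): d(exp(theta t) X_t) = sigma exp(theta t) dB_t. Integrating from 0 to t:
  X_t = x_0 * exp(-theta t) + sigma * int_0^t exp(-theta (t-s)) dB_s.
The Itô integral has mean 0 and (by the Itô isometry) variance sigma^2 * int_0^t exp(-2 theta (t - s)) ds = sigma^2 * (1 - exp(-2 theta t)) / (2 theta).
With theta = 6/5, sigma = 8/5, x_0 = 7/5:
  E[X_t] = 7/5 * exp(-6/5 t) = 7*exp(-6*t/5)/5
  Var(X_t) = (8/5)^2 * (1 - exp(-2*6/5 t)) / (2 * 6/5) = 16/15 - 16*exp(-12*t/5)/15.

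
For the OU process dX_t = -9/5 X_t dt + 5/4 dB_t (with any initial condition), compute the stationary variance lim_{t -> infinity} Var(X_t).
lim Var(X_t) = 125/288

The OU SDE dX = -theta X dt + sigma dB admits the integrating factor exp(theta t): d(exp(theta t) X_t) = sigma exp(theta t) dB_t. Integrating from 0 to t gives X_t = x_0 * exp(-theta t) + sigma * int_0^t exp(-theta (t-s)) dB_s for any initial x_0. The Itô integral has variance (by the Itô isometry) sigma^2 * int_0^t exp(-2 theta (t - s)) ds = sigma^2 * (1 - exp(-2 theta t)) / (2 theta), independent of x_0.
With theta = 9/5, sigma = 5/4:
  Var(X_t) = (5/4)^2 * (1 - exp(-2*9/5 t)) / (2 * 9/5) = 125/288 - 125*exp(-18*t/5)/288.
As t -> infinity, exp(-2*9/5 t) -> 0, so the stationary variance is sigma^2 / (2 theta) = 125/288.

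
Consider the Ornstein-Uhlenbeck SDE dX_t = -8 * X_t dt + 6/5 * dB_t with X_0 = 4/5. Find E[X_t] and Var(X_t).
E[X_t] = 4*exp(-8*t)/5; Var(X_t) = 9/100 - 9*exp(-16*t)/100

The OU SDE dX = -theta X dt + sigma dB admits the integrating factor exp(theta t): d(exp(theta t) X_t) = sigma exp(theta t) dB_t. Integrating from 0 to t:
  X_t = x_0 * exp(-theta t) + sigma * int_0^t exp(-theta (t-s)) dB_s.
The Itô integral has mean 0 and (by the Itô isometry) variance sigma^2 * int_0^t exp(-2 theta (t - s)) ds = sigma^2 * (1 - exp(-2 theta t)) / (2 theta).
With theta = 8, sigma = 6/5, x_0 = 4/5:
  E[X_t] = 4/5 * exp(-8 t) = 4*exp(-8*t)/5
  Var(X_t) = (6/5)^2 * (1 - exp(-2*8 t)) / (2 * 8) = 9/100 - 9*exp(-16*t)/100.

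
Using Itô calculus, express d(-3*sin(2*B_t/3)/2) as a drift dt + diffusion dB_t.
d(-3*sin(2*B_t/3)/2) = (sin(2*B_t/3)/3) dt + (-cos(2*B_t/3)) dB_t

Itô's formula for f(B_t) gives d f(B_t) = f'(B_t) dB_t + (1/2) f''(B_t) dt. Compute derivatives of f(x) = -3*sin(2*x/3)/2:
  f'(x)  = -cos(2*x/3)
  f''(x) = 2*sin(2*x/3)/3
Substitute x = B_t and multiply the f'' term by 1/2:
  drift     = (1/2) * (2*sin(2*x/3)/3) evaluated at B_t = sin(2*B_t/3)/3
  diffusion = (-cos(2*x/3)) evaluated at B_t = -cos(2*B_t/3)
Therefore d(-3*sin(2*B_t/3)/2) = (sin(2*B_t/3)/3) dt + (-cos(2*B_t/3)) dB_t.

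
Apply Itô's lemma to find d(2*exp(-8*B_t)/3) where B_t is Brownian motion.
d(2*exp(-8*B_t)/3) = (64*exp(-8*B_t)/3) dt + (-16*exp(-8*B_t)/3) dB_t

Itô's formula for f(B_t) gives d f(B_t) = f'(B_t) dB_t + (1/2) f''(B_t) dt. Compute derivatives of f(x) = 2*exp(-8*x)/3:
  f'(x)  = -16*exp(-8*x)/3
  f''(x) = 128*exp(-8*x)/3
Substitute x = B_t and multiply the f'' term by 1/2:
  drift     = (1/2) * (128*exp(-8*x)/3) evaluated at B_t = 64*exp(-8*B_t)/3
  diffusion = (-16*exp(-8*x)/3) evaluated at B_t = -16*exp(-8*B_t)/3
Therefore d(2*exp(-8*B_t)/3) = (64*exp(-8*B_t)/3) dt + (-16*exp(-8*B_t)/3) dB_t.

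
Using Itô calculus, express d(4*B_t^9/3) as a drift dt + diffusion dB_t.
d(4*B_t^9/3) = (48*B_t^7) dt + (12*B_t^8) dB_t

Itô's formula for f(B_t) gives d f(B_t) = f'(B_t) dB_t + (1/2) f''(B_t) dt. Compute derivatives of f(x) = 4*x^9/3:
  f'(x)  = 12*x^8
  f''(x) = 96*x^7
Substitute x = B_t and multiply the f'' term by 1/2:
  drift     = (1/2) * (96*x^7) evaluated at B_t = 48*B_t^7
  diffusion = (12*x^8) evaluated at B_t = 12*B_t^8
Therefore d(4*B_t^9/3) = (48*B_t^7) dt + (12*B_t^8) dB_t.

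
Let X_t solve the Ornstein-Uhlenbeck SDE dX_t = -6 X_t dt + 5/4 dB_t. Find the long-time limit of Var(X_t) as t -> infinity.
lim Var(X_t) = 25/192

The OU SDE dX = -theta X dt + sigma dB admits the integrating factor exp(theta t): d(exp(theta t) X_t) = sigma exp(theta t) dB_t. Integrating from 0 to t gives X_t = x_0 * exp(-theta t) + sigma * int_0^t exp(-theta (t-s)) dB_s for any initial x_0. The Itô integral has variance (by the Itô isometry) sigma^2 * int_0^t exp(-2 theta (t - s)) ds = sigma^2 * (1 - exp(-2 theta t)) / (2 theta), independent of x_0.
With theta = 6, sigma = 5/4:
  Var(X_t) = (5/4)^2 * (1 - exp(-2*6 t)) / (2 * 6) = 25/192 - 25*exp(-12*t)/192.
As t -> infinity, exp(-2*6 t) -> 0, so the stationary variance is sigma^2 / (2 theta) = 25/192.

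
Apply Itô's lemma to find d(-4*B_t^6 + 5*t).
d(-4*B_t^6 + 5*t) = (5 - 60*B_t^4) dt + (-24*B_t^5) dB_t

Itô's formula for f(t, x): d f(t, B_t) = (f_t + (1/2) f_xx) dt + f_x dB_t. Compute partials of f(t, x) = 5*t - 4*x^6:
  f_t(t,x)  = 5
  f_x(t,x)  = -24*x^5
  f_xx(t,x) = -120*x^4
Assemble drift = f_t + (1/2) f_xx = 5 - 60*x^4 and diffusion = f_x = -24*x^5. Substituting x = B_t:
  d(-4*B_t^6 + 5*t) = (5 - 60*B_t^4) dt + (-24*B_t^5) dB_t.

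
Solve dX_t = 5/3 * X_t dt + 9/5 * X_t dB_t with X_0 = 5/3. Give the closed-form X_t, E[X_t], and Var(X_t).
X_t = 5/3 * exp((7/150) t + (9/5) B_t); E[X_t] = 5*exp(5*t/3)/3; Var(X_t) = 25*(exp(81*t/25) - 1)*exp(10*t/3)/9

For GBM dX = mu X dt + sigma X dB with X_0 = x_0, apply Itô to Y = log X: dY = (mu - sigma^2/2) dt + sigma dB, so Y_t = log(x_0) + (mu - sigma^2/2) t + sigma B_t and hence X_t = x_0 * exp((mu - sigma^2/2) t + sigma B_t).
With mu = 5/3, sigma = 9/5, x_0 = 5/3, this gives:
  X_t = 5/3 * exp((7/150) * t + (9/5) * B_t).
Since sigma*B_t ~ Normal(0, sigma^2 t), E[exp(sigma*B_t)] = exp(sigma^2 t / 2); so E[X_t] = x_0 * exp((mu - sigma^2/2) t) * exp(sigma^2 t / 2) = x_0 * exp(mu t) = 5*exp(5*t/3)/3.
Var(X_t) = E[X_t^2] - (E[X_t])^2 = x_0^2 * exp(2 mu t) * (exp(sigma^2 t) - 1) = 25*(exp(81*t/25) - 1)*exp(10*t/3)/9.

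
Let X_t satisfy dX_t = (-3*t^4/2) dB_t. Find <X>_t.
<X>_t = t^9/4

For an Itô process dX_t = a(t) dt + b(t) dB_t, the quadratic variation is <X>_t = int_0^t b(s)^2 ds (the drift term does not contribute). Here b(s) = -3*s^4/2, so
  b(s)^2 = 9*s^8/4.
Integrating from 0 to t:
  <X>_t = int_0^t (9*s^8/4) ds = t^9/4.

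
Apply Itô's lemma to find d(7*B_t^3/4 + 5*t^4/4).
d(7*B_t^3/4 + 5*t^4/4) = (21*B_t/4 + 5*t^3) dt + (21*B_t^2/4) dB_t

Itô's formula for f(t, x): d f(t, B_t) = (f_t + (1/2) f_xx) dt + f_x dB_t. Compute partials of f(t, x) = 5*t^4/4 + 7*x^3/4:
  f_t(t,x)  = 5*t^3
  f_x(t,x)  = 21*x^2/4
  f_xx(t,x) = 21*x/2
Assemble drift = f_t + (1/2) f_xx = 5*t^3 + 21*x/4 and diffusion = f_x = 21*x^2/4. Substituting x = B_t:
  d(7*B_t^3/4 + 5*t^4/4) = (21*B_t/4 + 5*t^3) dt + (21*B_t^2/4) dB_t.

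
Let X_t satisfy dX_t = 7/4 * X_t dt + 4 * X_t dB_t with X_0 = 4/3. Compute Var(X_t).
Var(X_t) = 16*(exp(16*t) - 1)*exp(7*t/2)/9

For GBM dX = mu X dt + sigma X dB with X_0 = x_0, apply Itô to Y = log X: dY = (mu - sigma^2/2) dt + sigma dB, so Y_t = log(x_0) + (mu - sigma^2/2) t + sigma B_t and hence X_t = x_0 * exp((mu - sigma^2/2) t + sigma B_t).
With mu = 7/4, sigma = 4, x_0 = 4/3, this gives:
  X_t = 4/3 * exp((-25/4) * t + (4) * B_t).
Since sigma*B_t ~ Normal(0, sigma^2 t), E[exp(sigma*B_t)] = exp(sigma^2 t / 2); so E[X_t] = x_0 * exp((mu - sigma^2/2) t) * exp(sigma^2 t / 2) = x_0 * exp(mu t) = 4*exp(7*t/4)/3.
Var(X_t) = E[X_t^2] - (E[X_t])^2 = x_0^2 * exp(2 mu t) * (exp(sigma^2 t) - 1) = 16*(exp(16*t) - 1)*exp(7*t/2)/9.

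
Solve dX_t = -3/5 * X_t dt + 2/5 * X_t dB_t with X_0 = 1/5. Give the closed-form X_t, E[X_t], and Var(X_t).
X_t = 1/5 * exp((-17/25) t + (2/5) B_t); E[X_t] = exp(-3*t/5)/5; Var(X_t) = (exp(4*t/25) - 1)*exp(-6*t/5)/25

For GBM dX = mu X dt + sigma X dB with X_0 = x_0, apply Itô to Y = log X: dY = (mu - sigma^2/2) dt + sigma dB, so Y_t = log(x_0) + (mu - sigma^2/2) t + sigma B_t and hence X_t = x_0 * exp((mu - sigma^2/2) t + sigma B_t).
With mu = -3/5, sigma = 2/5, x_0 = 1/5, this gives:
  X_t = 1/5 * exp((-17/25) * t + (2/5) * B_t).
Since sigma*B_t ~ Normal(0, sigma^2 t), E[exp(sigma*B_t)] = exp(sigma^2 t / 2); so E[X_t] = x_0 * exp((mu - sigma^2/2) t) * exp(sigma^2 t / 2) = x_0 * exp(mu t) = exp(-3*t/5)/5.
Var(X_t) = E[X_t^2] - (E[X_t])^2 = x_0^2 * exp(2 mu t) * (exp(sigma^2 t) - 1) = (exp(4*t/25) - 1)*exp(-6*t/5)/25.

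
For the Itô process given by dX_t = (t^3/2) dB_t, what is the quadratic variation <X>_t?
<X>_t = t^7/28

For an Itô process dX_t = a(t) dt + b(t) dB_t, the quadratic variation is <X>_t = int_0^t b(s)^2 ds (the drift term does not contribute). Here b(s) = s^3/2, so
  b(s)^2 = s^6/4.
Integrating from 0 to t:
  <X>_t = int_0^t (s^6/4) ds = t^7/28.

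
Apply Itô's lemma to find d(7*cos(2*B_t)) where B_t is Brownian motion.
d(7*cos(2*B_t)) = (-14*cos(2*B_t)) dt + (-14*sin(2*B_t)) dB_t

Itô's formula for f(B_t) gives d f(B_t) = f'(B_t) dB_t + (1/2) f''(B_t) dt. Compute derivatives of f(x) = 7*cos(2*x):
  f'(x)  = -14*sin(2*x)
  f''(x) = -28*cos(2*x)
Substitute x = B_t and multiply the f'' term by 1/2:
  drift     = (1/2) * (-28*cos(2*x)) evaluated at B_t = -14*cos(2*B_t)
  diffusion = (-14*sin(2*x)) evaluated at B_t = -14*sin(2*B_t)
Therefore d(7*cos(2*B_t)) = (-14*cos(2*B_t)) dt + (-14*sin(2*B_t)) dB_t.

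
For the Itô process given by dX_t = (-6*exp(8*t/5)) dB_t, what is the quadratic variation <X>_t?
<X>_t = 45*exp(16*t/5)/4 - 45/4

For an Itô process dX_t = a(t) dt + b(t) dB_t, the quadratic variation is <X>_t = int_0^t b(s)^2 ds (the drift term does not contribute). Here b(s) = -6*exp(8*s/5), so
  b(s)^2 = 36*exp(16*s/5).
Integrating from 0 to t:
  <X>_t = int_0^t (36*exp(16*s/5)) ds = 45*exp(16*t/5)/4 - 45/4.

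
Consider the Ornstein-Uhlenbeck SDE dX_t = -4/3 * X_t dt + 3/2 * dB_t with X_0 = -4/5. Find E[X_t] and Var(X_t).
E[X_t] = -4*exp(-4*t/3)/5; Var(X_t) = 27/32 - 27*exp(-8*t/3)/32

The OU SDE dX = -theta X dt + sigma dB admits the integrating factor exp(theta t): d(exp(theta t) X_t) = sigma exp(theta t) dB_t. Integrating from 0 to t:
  X_t = x_0 * exp(-theta t) + sigma * int_0^t exp(-theta (t-s)) dB_s.
The Itô integral has mean 0 and (by the Itô isometry) variance sigma^2 * int_0^t exp(-2 theta (t - s)) ds = sigma^2 * (1 - exp(-2 theta t)) / (2 theta).
With theta = 4/3, sigma = 3/2, x_0 = -4/5:
  E[X_t] = -4/5 * exp(-4/3 t) = -4*exp(-4*t/3)/5
  Var(X_t) = (3/2)^2 * (1 - exp(-2*4/3 t)) / (2 * 4/3) = 27/32 - 27*exp(-8*t/3)/32.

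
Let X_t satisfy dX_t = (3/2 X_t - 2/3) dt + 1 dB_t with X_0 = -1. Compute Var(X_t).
Var(X_t) = exp(3*t)/3 - 1/3

The variance V(t) = Var(X_t) satisfies V'(t) = 2 a V(t) + c^2 with V(0) = 0 (drift coefficient is linear in X, diffusion is constant). With a = 3/2, c = 1, the solution is
  V(t) = (c^2 / (2 a)) * (exp(2 a t) - 1)
       = (1^2 / (2*(3/2))) * (exp(3 t) - 1)
       = exp(3*t)/3 - 1/3.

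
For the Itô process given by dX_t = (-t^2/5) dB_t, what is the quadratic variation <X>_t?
<X>_t = t^5/125

For an Itô process dX_t = a(t) dt + b(t) dB_t, the quadratic variation is <X>_t = int_0^t b(s)^2 ds (the drift term does not contribute). Here b(s) = -s^2/5, so
  b(s)^2 = s^4/25.
Integrating from 0 to t:
  <X>_t = int_0^t (s^4/25) ds = t^5/125.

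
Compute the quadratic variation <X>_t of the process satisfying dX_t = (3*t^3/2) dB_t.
<X>_t = 9*t^7/28

For an Itô process dX_t = a(t) dt + b(t) dB_t, the quadratic variation is <X>_t = int_0^t b(s)^2 ds (the drift term does not contribute). Here b(s) = 3*s^3/2, so
  b(s)^2 = 9*s^6/4.
Integrating from 0 to t:
  <X>_t = int_0^t (9*s^6/4) ds = 9*t^7/28.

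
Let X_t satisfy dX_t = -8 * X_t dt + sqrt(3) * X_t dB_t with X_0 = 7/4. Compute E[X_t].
E[X_t] = 7*exp(-8*t)/4

For GBM dX = mu X dt + sigma X dB with X_0 = x_0, apply Itô to Y = log X: dY = (mu - sigma^2/2) dt + sigma dB, so Y_t = log(x_0) + (mu - sigma^2/2) t + sigma B_t and hence X_t = x_0 * exp((mu - sigma^2/2) t + sigma B_t).
With mu = -8, sigma = sqrt(3), x_0 = 7/4, this gives:
  X_t = 7/4 * exp((-19/2) * t + (sqrt(3)) * B_t).
Since sigma*B_t ~ Normal(0, sigma^2 t), E[exp(sigma*B_t)] = exp(sigma^2 t / 2); so E[X_t] = x_0 * exp((mu - sigma^2/2) t) * exp(sigma^2 t / 2) = x_0 * exp(mu t) = 7*exp(-8*t)/4.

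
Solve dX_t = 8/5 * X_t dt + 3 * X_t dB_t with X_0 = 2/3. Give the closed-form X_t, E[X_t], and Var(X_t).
X_t = 2/3 * exp((-29/10) t + (3) B_t); E[X_t] = 2*exp(8*t/5)/3; Var(X_t) = 4*(exp(9*t) - 1)*exp(16*t/5)/9

For GBM dX = mu X dt + sigma X dB with X_0 = x_0, apply Itô to Y = log X: dY = (mu - sigma^2/2) dt + sigma dB, so Y_t = log(x_0) + (mu - sigma^2/2) t + sigma B_t and hence X_t = x_0 * exp((mu - sigma^2/2) t + sigma B_t).
With mu = 8/5, sigma = 3, x_0 = 2/3, this gives:
  X_t = 2/3 * exp((-29/10) * t + (3) * B_t).
Since sigma*B_t ~ Normal(0, sigma^2 t), E[exp(sigma*B_t)] = exp(sigma^2 t / 2); so E[X_t] = x_0 * exp((mu - sigma^2/2) t) * exp(sigma^2 t / 2) = x_0 * exp(mu t) = 2*exp(8*t/5)/3.
Var(X_t) = E[X_t^2] - (E[X_t])^2 = x_0^2 * exp(2 mu t) * (exp(sigma^2 t) - 1) = 4*(exp(9*t) - 1)*exp(16*t/5)/9.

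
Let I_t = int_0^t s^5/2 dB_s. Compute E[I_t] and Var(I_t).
E[I_t] = 0; Var(I_t) = t^11/44

The Itô integral of a deterministic integrand f(s) has mean 0 because each increment f(s) * (B_{s+ds} - B_s) has mean 0. By the Itô isometry:
  Var( int_0^t f(s) dB_s ) = E[ (int_0^t f(s) dB_s)^2 ] = int_0^t f(s)^2 ds.
Here f(s) = s^5/2, so f(s)^2 = s^10/4. Integrate:
  int_0^t (s^10/4) ds = t^11/44.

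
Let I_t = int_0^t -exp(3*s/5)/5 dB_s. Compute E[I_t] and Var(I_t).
E[I_t] = 0; Var(I_t) = exp(6*t/5)/30 - 1/30

The Itô integral of a deterministic integrand f(s) has mean 0 because each increment f(s) * (B_{s+ds} - B_s) has mean 0. By the Itô isometry:
  Var( int_0^t f(s) dB_s ) = E[ (int_0^t f(s) dB_s)^2 ] = int_0^t f(s)^2 ds.
Here f(s) = -exp(3*s/5)/5, so f(s)^2 = exp(6*s/5)/25. Integrate:
  int_0^t (exp(6*s/5)/25) ds = exp(6*t/5)/30 - 1/30.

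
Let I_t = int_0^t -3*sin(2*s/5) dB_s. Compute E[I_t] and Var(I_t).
E[I_t] = 0; Var(I_t) = 9*t/2 - 45*sin(4*t/5)/8

The Itô integral of a deterministic integrand f(s) has mean 0 because each increment f(s) * (B_{s+ds} - B_s) has mean 0. By the Itô isometry:
  Var( int_0^t f(s) dB_s ) = E[ (int_0^t f(s) dB_s)^2 ] = int_0^t f(s)^2 ds.
Here f(s) = -3*sin(2*s/5), so f(s)^2 = 9*sin(2*s/5)^2. Integrate:
  int_0^t (9*sin(2*s/5)^2) ds = 9*t/2 - 45*sin(4*t/5)/8.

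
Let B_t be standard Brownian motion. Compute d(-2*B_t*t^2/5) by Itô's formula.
d(-2*B_t*t^2/5) = (-4*B_t*t/5) dt + (-2*t^2/5) dB_t

Itô's formula for f(t, x): d f(t, B_t) = (f_t + (1/2) f_xx) dt + f_x dB_t. Compute partials of f(t, x) = -2*t^2*x/5:
  f_t(t,x)  = -4*t*x/5
  f_x(t,x)  = -2*t^2/5
  f_xx(t,x) = 0
Assemble drift = f_t + (1/2) f_xx = -4*t*x/5 and diffusion = f_x = -2*t^2/5. Substituting x = B_t:
  d(-2*B_t*t^2/5) = (-4*B_t*t/5) dt + (-2*t^2/5) dB_t.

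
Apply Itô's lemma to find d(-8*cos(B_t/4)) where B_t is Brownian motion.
d(-8*cos(B_t/4)) = (cos(B_t/4)/4) dt + (2*sin(B_t/4)) dB_t

Itô's formula for f(B_t) gives d f(B_t) = f'(B_t) dB_t + (1/2) f''(B_t) dt. Compute derivatives of f(x) = -8*cos(x/4):
  f'(x)  = 2*sin(x/4)
  f''(x) = cos(x/4)/2
Substitute x = B_t and multiply the f'' term by 1/2:
  drift     = (1/2) * (cos(x/4)/2) evaluated at B_t = cos(B_t/4)/4
  diffusion = (2*sin(x/4)) evaluated at B_t = 2*sin(B_t/4)
Therefore d(-8*cos(B_t/4)) = (cos(B_t/4)/4) dt + (2*sin(B_t/4)) dB_t.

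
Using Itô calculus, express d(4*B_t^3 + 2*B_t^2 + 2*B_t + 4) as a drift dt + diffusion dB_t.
d(4*B_t^3 + 2*B_t^2 + 2*B_t + 4) = (12*B_t + 2) dt + (12*B_t^2 + 4*B_t + 2) dB_t

Itô's formula for f(B_t) gives d f(B_t) = f'(B_t) dB_t + (1/2) f''(B_t) dt. Compute derivatives of f(x) = 4*x^3 + 2*x^2 + 2*x + 4:
  f'(x)  = 12*x^2 + 4*x + 2
  f''(x) = 24*x + 4
Substitute x = B_t and multiply the f'' term by 1/2:
  drift     = (1/2) * (24*x + 4) evaluated at B_t = 12*B_t + 2
  diffusion = (12*x^2 + 4*x + 2) evaluated at B_t = 12*B_t^2 + 4*B_t + 2
Therefore d(4*B_t^3 + 2*B_t^2 + 2*B_t + 4) = (12*B_t + 2) dt + (12*B_t^2 + 4*B_t + 2) dB_t.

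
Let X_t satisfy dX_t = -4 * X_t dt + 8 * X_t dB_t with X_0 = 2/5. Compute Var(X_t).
Var(X_t) = (4*exp(64*t) - 4)*exp(-8*t)/25

For GBM dX = mu X dt + sigma X dB with X_0 = x_0, apply Itô to Y = log X: dY = (mu - sigma^2/2) dt + sigma dB, so Y_t = log(x_0) + (mu - sigma^2/2) t + sigma B_t and hence X_t = x_0 * exp((mu - sigma^2/2) t + sigma B_t).
With mu = -4, sigma = 8, x_0 = 2/5, this gives:
  X_t = 2/5 * exp((-36) * t + (8) * B_t).
Since sigma*B_t ~ Normal(0, sigma^2 t), E[exp(sigma*B_t)] = exp(sigma^2 t / 2); so E[X_t] = x_0 * exp((mu - sigma^2/2) t) * exp(sigma^2 t / 2) = x_0 * exp(mu t) = 2*exp(-4*t)/5.
Var(X_t) = E[X_t^2] - (E[X_t])^2 = x_0^2 * exp(2 mu t) * (exp(sigma^2 t) - 1) = (4*exp(64*t) - 4)*exp(-8*t)/25.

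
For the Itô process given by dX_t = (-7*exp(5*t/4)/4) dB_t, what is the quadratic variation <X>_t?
<X>_t = 49*exp(5*t/2)/40 - 49/40

For an Itô process dX_t = a(t) dt + b(t) dB_t, the quadratic variation is <X>_t = int_0^t b(s)^2 ds (the drift term does not contribute). Here b(s) = -7*exp(5*s/4)/4, so
  b(s)^2 = 49*exp(5*s/2)/16.
Integrating from 0 to t:
  <X>_t = int_0^t (49*exp(5*s/2)/16) ds = 49*exp(5*t/2)/40 - 49/40.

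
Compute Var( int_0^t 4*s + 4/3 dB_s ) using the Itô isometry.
Var = 16*t*(3*t^2 + 3*t + 1)/9

The Itô integral of a deterministic integrand f(s) has mean 0 because each increment f(s) * (B_{s+ds} - B_s) has mean 0. By the Itô isometry:
  Var( int_0^t f(s) dB_s ) = E[ (int_0^t f(s) dB_s)^2 ] = int_0^t f(s)^2 ds.
Here f(s) = 4*s + 4/3, so f(s)^2 = 16*(3*s + 1)^2/9. Integrate:
  int_0^t (16*(3*s + 1)^2/9) ds = 16*t*(3*t^2 + 3*t + 1)/9.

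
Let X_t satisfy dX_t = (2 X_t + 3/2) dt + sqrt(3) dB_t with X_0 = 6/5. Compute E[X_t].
E[X_t] = 39*exp(2*t)/20 - 3/4

Taking expectations and using E[dB_t] = 0, the mean m(t) = E[X_t] satisfies the ODE m'(t) = a m(t) + b with m(0) = x_0. With a = 2, b = 3/2, x_0 = 6/5, the solution is
  m(t) = x_0 * exp(a t) + (b/a) * (exp(a t) - 1)
       = (6/5) * exp(2 t) + ((3/2)/2) * (exp(2 t) - 1)
       = 39*exp(2*t)/20 - 3/4.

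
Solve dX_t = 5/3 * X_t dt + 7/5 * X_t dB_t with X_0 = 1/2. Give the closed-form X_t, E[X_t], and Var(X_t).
X_t = 1/2 * exp((103/150) t + (7/5) B_t); E[X_t] = exp(5*t/3)/2; Var(X_t) = (exp(49*t/25) - 1)*exp(10*t/3)/4

For GBM dX = mu X dt + sigma X dB with X_0 = x_0, apply Itô to Y = log X: dY = (mu - sigma^2/2) dt + sigma dB, so Y_t = log(x_0) + (mu - sigma^2/2) t + sigma B_t and hence X_t = x_0 * exp((mu - sigma^2/2) t + sigma B_t).
With mu = 5/3, sigma = 7/5, x_0 = 1/2, this gives:
  X_t = 1/2 * exp((103/150) * t + (7/5) * B_t).
Since sigma*B_t ~ Normal(0, sigma^2 t), E[exp(sigma*B_t)] = exp(sigma^2 t / 2); so E[X_t] = x_0 * exp((mu - sigma^2/2) t) * exp(sigma^2 t / 2) = x_0 * exp(mu t) = exp(5*t/3)/2.
Var(X_t) = E[X_t^2] - (E[X_t])^2 = x_0^2 * exp(2 mu t) * (exp(sigma^2 t) - 1) = (exp(49*t/25) - 1)*exp(10*t/3)/4.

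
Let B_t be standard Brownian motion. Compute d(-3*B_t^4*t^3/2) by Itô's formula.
d(-3*B_t^4*t^3/2) = (9*B_t^2*t^2*(-B_t^2 - 2*t)/2) dt + (-6*B_t^3*t^3) dB_t

Itô's formula for f(t, x): d f(t, B_t) = (f_t + (1/2) f_xx) dt + f_x dB_t. Compute partials of f(t, x) = -3*t^3*x^4/2:
  f_t(t,x)  = -9*t^2*x^4/2
  f_x(t,x)  = -6*t^3*x^3
  f_xx(t,x) = -18*t^3*x^2
Assemble drift = f_t + (1/2) f_xx = 9*t^2*x^2*(-2*t - x^2)/2 and diffusion = f_x = -6*t^3*x^3. Substituting x = B_t:
  d(-3*B_t^4*t^3/2) = (9*B_t^2*t^2*(-B_t^2 - 2*t)/2) dt + (-6*B_t^3*t^3) dB_t.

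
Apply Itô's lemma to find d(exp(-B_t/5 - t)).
d(exp(-B_t/5 - t)) = (-49*exp(-B_t/5 - t)/50) dt + (-exp(-B_t/5 - t)/5) dB_t

Itô's formula for f(t, x): d f(t, B_t) = (f_t + (1/2) f_xx) dt + f_x dB_t. Compute partials of f(t, x) = exp(-t - x/5):
  f_t(t,x)  = -exp(-t - x/5)
  f_x(t,x)  = -exp(-t - x/5)/5
  f_xx(t,x) = exp(-t - x/5)/25
Assemble drift = f_t + (1/2) f_xx = -49*exp(-t - x/5)/50 and diffusion = f_x = -exp(-t - x/5)/5. Substituting x = B_t:
  d(exp(-B_t/5 - t)) = (-49*exp(-B_t/5 - t)/50) dt + (-exp(-B_t/5 - t)/5) dB_t.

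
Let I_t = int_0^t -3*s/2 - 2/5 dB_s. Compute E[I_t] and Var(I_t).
E[I_t] = 0; Var(I_t) = t*(75*t^2 + 60*t + 16)/100

The Itô integral of a deterministic integrand f(s) has mean 0 because each increment f(s) * (B_{s+ds} - B_s) has mean 0. By the Itô isometry:
  Var( int_0^t f(s) dB_s ) = E[ (int_0^t f(s) dB_s)^2 ] = int_0^t f(s)^2 ds.
Here f(s) = -3*s/2 - 2/5, so f(s)^2 = (15*s + 4)^2/100. Integrate:
  int_0^t ((15*s + 4)^2/100) ds = t*(75*t^2 + 60*t + 16)/100.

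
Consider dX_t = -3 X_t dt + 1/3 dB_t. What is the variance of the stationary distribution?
lim Var(X_t) = 1/54

The OU SDE dX = -theta X dt + sigma dB admits the integrating factor exp(theta t): d(exp(theta t) X_t) = sigma exp(theta t) dB_t. Integrating from 0 to t gives X_t = x_0 * exp(-theta t) + sigma * int_0^t exp(-theta (t-s)) dB_s for any initial x_0. The Itô integral has variance (by the Itô isometry) sigma^2 * int_0^t exp(-2 theta (t - s)) ds = sigma^2 * (1 - exp(-2 theta t)) / (2 theta), independent of x_0.
With theta = 3, sigma = 1/3:
  Var(X_t) = (1/3)^2 * (1 - exp(-2*3 t)) / (2 * 3) = 1/54 - exp(-6*t)/54.
As t -> infinity, exp(-2*3 t) -> 0, so the stationary variance is sigma^2 / (2 theta) = 1/54.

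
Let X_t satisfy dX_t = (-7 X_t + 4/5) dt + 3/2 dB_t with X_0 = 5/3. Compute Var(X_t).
Var(X_t) = 9/56 - 9*exp(-14*t)/56

The variance V(t) = Var(X_t) satisfies V'(t) = 2 a V(t) + c^2 with V(0) = 0 (drift coefficient is linear in X, diffusion is constant). With a = -7, c = 3/2, the solution is
  V(t) = (c^2 / (2 a)) * (exp(2 a t) - 1)
       = ((3/2)^2 / (2*(-7))) * (exp((-14) t) - 1)
       = 9/56 - 9*exp(-14*t)/56.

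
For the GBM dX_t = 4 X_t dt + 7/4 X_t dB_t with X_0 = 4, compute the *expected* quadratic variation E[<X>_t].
E[<X>_t] = 784*exp(177*t/16)/177 - 784/177

<X>_t = int_0^t ((7/4) * X_s)^2 ds. Taking expectation inside the integral: E[<X>_t] = (7/4)^2 * int_0^t E[X_s^2] ds. For GBM, E[X_s^2] = x_0^2 * exp((2 mu + sigma^2) s). Integrating:
  E[<X>_t] = (7/4)^2 * 4^2 * (exp((2*4 + (7/4)^2) t) - 1) / (2*4 + (7/4)^2)
           = (7/4)^2 * 4^2 * (exp((177/16) t) - 1) / (177/16) = 784*exp(177*t/16)/177 - 784/177.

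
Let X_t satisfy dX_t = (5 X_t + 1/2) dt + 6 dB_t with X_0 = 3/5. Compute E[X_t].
E[X_t] = 7*exp(5*t)/10 - 1/10

Taking expectations and using E[dB_t] = 0, the mean m(t) = E[X_t] satisfies the ODE m'(t) = a m(t) + b with m(0) = x_0. With a = 5, b = 1/2, x_0 = 3/5, the solution is
  m(t) = x_0 * exp(a t) + (b/a) * (exp(a t) - 1)
       = (3/5) * exp(5 t) + ((1/2)/5) * (exp(5 t) - 1)
       = 7*exp(5*t)/10 - 1/10.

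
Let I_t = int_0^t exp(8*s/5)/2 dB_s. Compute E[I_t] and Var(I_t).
E[I_t] = 0; Var(I_t) = 5*exp(16*t/5)/64 - 5/64

The Itô integral of a deterministic integrand f(s) has mean 0 because each increment f(s) * (B_{s+ds} - B_s) has mean 0. By the Itô isometry:
  Var( int_0^t f(s) dB_s ) = E[ (int_0^t f(s) dB_s)^2 ] = int_0^t f(s)^2 ds.
Here f(s) = exp(8*s/5)/2, so f(s)^2 = exp(16*s/5)/4. Integrate:
  int_0^t (exp(16*s/5)/4) ds = 5*exp(16*t/5)/64 - 5/64.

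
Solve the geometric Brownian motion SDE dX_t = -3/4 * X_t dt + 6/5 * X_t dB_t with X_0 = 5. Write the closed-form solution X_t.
X_t = 5 * exp((-147/100) * t + (6/5) * B_t)

For GBM dX = mu X dt + sigma X dB with X_0 = x_0, apply Itô to Y = log X: dY = (mu - sigma^2/2) dt + sigma dB, so Y_t = log(x_0) + (mu - sigma^2/2) t + sigma B_t and hence X_t = x_0 * exp((mu - sigma^2/2) t + sigma B_t).
With mu = -3/4, sigma = 6/5, x_0 = 5, this gives:
  X_t = 5 * exp((-147/100) * t + (6/5) * B_t).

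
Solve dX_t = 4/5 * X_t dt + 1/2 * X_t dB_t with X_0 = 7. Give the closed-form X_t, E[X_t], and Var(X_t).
X_t = 7 * exp((27/40) t + (1/2) B_t); E[X_t] = 7*exp(4*t/5); Var(X_t) = 49*(exp(t/4) - 1)*exp(8*t/5)

For GBM dX = mu X dt + sigma X dB with X_0 = x_0, apply Itô to Y = log X: dY = (mu - sigma^2/2) dt + sigma dB, so Y_t = log(x_0) + (mu - sigma^2/2) t + sigma B_t and hence X_t = x_0 * exp((mu - sigma^2/2) t + sigma B_t).
With mu = 4/5, sigma = 1/2, x_0 = 7, this gives:
  X_t = 7 * exp((27/40) * t + (1/2) * B_t).
Since sigma*B_t ~ Normal(0, sigma^2 t), E[exp(sigma*B_t)] = exp(sigma^2 t / 2); so E[X_t] = x_0 * exp((mu - sigma^2/2) t) * exp(sigma^2 t / 2) = x_0 * exp(mu t) = 7*exp(4*t/5).
Var(X_t) = E[X_t^2] - (E[X_t])^2 = x_0^2 * exp(2 mu t) * (exp(sigma^2 t) - 1) = 49*(exp(t/4) - 1)*exp(8*t/5).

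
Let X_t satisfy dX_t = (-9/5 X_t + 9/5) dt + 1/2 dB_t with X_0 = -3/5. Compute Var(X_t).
Var(X_t) = 5/72 - 5*exp(-18*t/5)/72

The variance V(t) = Var(X_t) satisfies V'(t) = 2 a V(t) + c^2 with V(0) = 0 (drift coefficient is linear in X, diffusion is constant). With a = -9/5, c = 1/2, the solution is
  V(t) = (c^2 / (2 a)) * (exp(2 a t) - 1)
       = ((1/2)^2 / (2*(-9/5))) * (exp((-18/5) t) - 1)
       = 5/72 - 5*exp(-18*t/5)/72.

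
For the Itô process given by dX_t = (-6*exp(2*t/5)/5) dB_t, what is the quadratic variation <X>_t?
<X>_t = 9*exp(4*t/5)/5 - 9/5

For an Itô process dX_t = a(t) dt + b(t) dB_t, the quadratic variation is <X>_t = int_0^t b(s)^2 ds (the drift term does not contribute). Here b(s) = -6*exp(2*s/5)/5, so
  b(s)^2 = 36*exp(4*s/5)/25.
Integrating from 0 to t:
  <X>_t = int_0^t (36*exp(4*s/5)/25) ds = 9*exp(4*t/5)/5 - 9/5.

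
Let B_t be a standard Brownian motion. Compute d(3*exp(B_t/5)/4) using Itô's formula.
d(3*exp(B_t/5)/4) = (3*exp(B_t/5)/200) dt + (3*exp(B_t/5)/20) dB_t

Itô's formula for f(B_t) gives d f(B_t) = f'(B_t) dB_t + (1/2) f''(B_t) dt. Compute derivatives of f(x) = 3*exp(x/5)/4:
  f'(x)  = 3*exp(x/5)/20
  f''(x) = 3*exp(x/5)/100
Substitute x = B_t and multiply the f'' term by 1/2:
  drift     = (1/2) * (3*exp(x/5)/100) evaluated at B_t = 3*exp(B_t/5)/200
  diffusion = (3*exp(x/5)/20) evaluated at B_t = 3*exp(B_t/5)/20
Therefore d(3*exp(B_t/5)/4) = (3*exp(B_t/5)/200) dt + (3*exp(B_t/5)/20) dB_t.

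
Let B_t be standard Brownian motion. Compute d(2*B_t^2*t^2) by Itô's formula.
d(2*B_t^2*t^2) = (2*t*(2*B_t^2 + t)) dt + (4*B_t*t^2) dB_t

Itô's formula for f(t, x): d f(t, B_t) = (f_t + (1/2) f_xx) dt + f_x dB_t. Compute partials of f(t, x) = 2*t^2*x^2:
  f_t(t,x)  = 4*t*x^2
  f_x(t,x)  = 4*t^2*x
  f_xx(t,x) = 4*t^2
Assemble drift = f_t + (1/2) f_xx = 2*t*(t + 2*x^2) and diffusion = f_x = 4*t^2*x. Substituting x = B_t:
  d(2*B_t^2*t^2) = (2*t*(2*B_t^2 + t)) dt + (4*B_t*t^2) dB_t.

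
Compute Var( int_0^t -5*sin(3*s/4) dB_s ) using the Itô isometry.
Var = 25*t/2 - 25*sin(3*t/2)/3

The Itô integral of a deterministic integrand f(s) has mean 0 because each increment f(s) * (B_{s+ds} - B_s) has mean 0. By the Itô isometry:
  Var( int_0^t f(s) dB_s ) = E[ (int_0^t f(s) dB_s)^2 ] = int_0^t f(s)^2 ds.
Here f(s) = -5*sin(3*s/4), so f(s)^2 = 25*sin(3*s/4)^2. Integrate:
  int_0^t (25*sin(3*s/4)^2) ds = 25*t/2 - 25*sin(3*t/2)/3.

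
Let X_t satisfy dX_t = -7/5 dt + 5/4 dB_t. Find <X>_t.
<X>_t = 25*t/16

For an Itô process dX_t = a(t) dt + b(t) dB_t, the quadratic variation is <X>_t = int_0^t b(s)^2 ds (the drift term does not contribute). Here b(s) = 5/4, so
  b(s)^2 = 25/16.
Integrating from 0 to t:
  <X>_t = int_0^t (25/16) ds = 25*t/16.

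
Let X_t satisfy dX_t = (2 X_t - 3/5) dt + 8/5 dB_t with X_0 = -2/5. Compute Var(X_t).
Var(X_t) = 16*exp(4*t)/25 - 16/25

The variance V(t) = Var(X_t) satisfies V'(t) = 2 a V(t) + c^2 with V(0) = 0 (drift coefficient is linear in X, diffusion is constant). With a = 2, c = 8/5, the solution is
  V(t) = (c^2 / (2 a)) * (exp(2 a t) - 1)
       = ((8/5)^2 / (2*2)) * (exp(4 t) - 1)
       = 16*exp(4*t)/25 - 16/25.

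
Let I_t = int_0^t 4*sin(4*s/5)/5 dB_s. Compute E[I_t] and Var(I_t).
E[I_t] = 0; Var(I_t) = 8*t/25 - 2*sin(4*t/5)*cos(4*t/5)/5

The Itô integral of a deterministic integrand f(s) has mean 0 because each increment f(s) * (B_{s+ds} - B_s) has mean 0. By the Itô isometry:
  Var( int_0^t f(s) dB_s ) = E[ (int_0^t f(s) dB_s)^2 ] = int_0^t f(s)^2 ds.
Here f(s) = 4*sin(4*s/5)/5, so f(s)^2 = 16*sin(4*s/5)^2/25. Integrate:
  int_0^t (16*sin(4*s/5)^2/25) ds = 8*t/25 - 2*sin(4*t/5)*cos(4*t/5)/5.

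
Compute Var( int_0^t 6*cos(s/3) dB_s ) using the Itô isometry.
Var = 18*t + 27*sin(2*t/3)

The Itô integral of a deterministic integrand f(s) has mean 0 because each increment f(s) * (B_{s+ds} - B_s) has mean 0. By the Itô isometry:
  Var( int_0^t f(s) dB_s ) = E[ (int_0^t f(s) dB_s)^2 ] = int_0^t f(s)^2 ds.
Here f(s) = 6*cos(s/3), so f(s)^2 = 36*cos(s/3)^2. Integrate:
  int_0^t (36*cos(s/3)^2) ds = 18*t + 27*sin(2*t/3).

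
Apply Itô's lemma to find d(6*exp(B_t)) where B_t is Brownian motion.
d(6*exp(B_t)) = (3*exp(B_t)) dt + (6*exp(B_t)) dB_t

Itô's formula for f(B_t) gives d f(B_t) = f'(B_t) dB_t + (1/2) f''(B_t) dt. Compute derivatives of f(x) = 6*exp(x):
  f'(x)  = 6*exp(x)
  f''(x) = 6*exp(x)
Substitute x = B_t and multiply the f'' term by 1/2:
  drift     = (1/2) * (6*exp(x)) evaluated at B_t = 3*exp(B_t)
  diffusion = (6*exp(x)) evaluated at B_t = 6*exp(B_t)
Therefore d(6*exp(B_t)) = (3*exp(B_t)) dt + (6*exp(B_t)) dB_t.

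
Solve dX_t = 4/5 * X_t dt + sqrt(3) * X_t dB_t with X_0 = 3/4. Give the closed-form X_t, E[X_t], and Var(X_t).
X_t = 3/4 * exp((-7/10) t + (sqrt(3)) B_t); E[X_t] = 3*exp(4*t/5)/4; Var(X_t) = 9*(exp(3*t) - 1)*exp(8*t/5)/16

For GBM dX = mu X dt + sigma X dB with X_0 = x_0, apply Itô to Y = log X: dY = (mu - sigma^2/2) dt + sigma dB, so Y_t = log(x_0) + (mu - sigma^2/2) t + sigma B_t and hence X_t = x_0 * exp((mu - sigma^2/2) t + sigma B_t).
With mu = 4/5, sigma = sqrt(3), x_0 = 3/4, this gives:
  X_t = 3/4 * exp((-7/10) * t + (sqrt(3)) * B_t).
Since sigma*B_t ~ Normal(0, sigma^2 t), E[exp(sigma*B_t)] = exp(sigma^2 t / 2); so E[X_t] = x_0 * exp((mu - sigma^2/2) t) * exp(sigma^2 t / 2) = x_0 * exp(mu t) = 3*exp(4*t/5)/4.
Var(X_t) = E[X_t^2] - (E[X_t])^2 = x_0^2 * exp(2 mu t) * (exp(sigma^2 t) - 1) = 9*(exp(3*t) - 1)*exp(8*t/5)/16.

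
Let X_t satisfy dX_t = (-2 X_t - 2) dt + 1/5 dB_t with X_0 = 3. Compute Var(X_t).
Var(X_t) = 1/100 - exp(-4*t)/100

The variance V(t) = Var(X_t) satisfies V'(t) = 2 a V(t) + c^2 with V(0) = 0 (drift coefficient is linear in X, diffusion is constant). With a = -2, c = 1/5, the solution is
  V(t) = (c^2 / (2 a)) * (exp(2 a t) - 1)
       = ((1/5)^2 / (2*(-2))) * (exp((-4) t) - 1)
       = 1/100 - exp(-4*t)/100.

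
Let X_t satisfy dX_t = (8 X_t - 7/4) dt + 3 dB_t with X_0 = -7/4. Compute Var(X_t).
Var(X_t) = 9*exp(16*t)/16 - 9/16

The variance V(t) = Var(X_t) satisfies V'(t) = 2 a V(t) + c^2 with V(0) = 0 (drift coefficient is linear in X, diffusion is constant). With a = 8, c = 3, the solution is
  V(t) = (c^2 / (2 a)) * (exp(2 a t) - 1)
       = (3^2 / (2*8)) * (exp(16 t) - 1)
       = 9*exp(16*t)/16 - 9/16.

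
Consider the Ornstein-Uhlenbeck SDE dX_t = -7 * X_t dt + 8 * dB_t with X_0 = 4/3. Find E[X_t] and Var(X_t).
E[X_t] = 4*exp(-7*t)/3; Var(X_t) = 32/7 - 32*exp(-14*t)/7

The OU SDE dX = -theta X dt + sigma dB admits the integrating factor exp(theta t): d(exp(theta t) X_t) = sigma exp(theta t) dB_t. Integrating from 0 to t:
  X_t = x_0 * exp(-theta t) + sigma * int_0^t exp(-theta (t-s)) dB_s.
The Itô integral has mean 0 and (by the Itô isometry) variance sigma^2 * int_0^t exp(-2 theta (t - s)) ds = sigma^2 * (1 - exp(-2 theta t)) / (2 theta).
With theta = 7, sigma = 8, x_0 = 4/3:
  E[X_t] = 4/3 * exp(-7 t) = 4*exp(-7*t)/3
  Var(X_t) = (8)^2 * (1 - exp(-2*7 t)) / (2 * 7) = 32/7 - 32*exp(-14*t)/7.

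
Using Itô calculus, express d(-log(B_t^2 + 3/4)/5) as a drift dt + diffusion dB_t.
d(-log(B_t^2 + 3/4)/5) = (4*(4*B_t^2 - 3)/(5*(4*B_t^2 + 3)^2)) dt + (-8*B_t/(20*B_t^2 + 15)) dB_t

Itô's formula for f(B_t) gives d f(B_t) = f'(B_t) dB_t + (1/2) f''(B_t) dt. Compute derivatives of f(x) = -log(x^2 + 3/4)/5:
  f'(x)  = -8*x/(20*x^2 + 15)
  f''(x) = 8*(4*x^2 - 3)/(5*(4*x^2 + 3)^2)
Substitute x = B_t and multiply the f'' term by 1/2:
  drift     = (1/2) * (8*(4*x^2 - 3)/(5*(4*x^2 + 3)^2)) evaluated at B_t = 4*(4*B_t^2 - 3)/(5*(4*B_t^2 + 3)^2)
  diffusion = (-8*x/(20*x^2 + 15)) evaluated at B_t = -8*B_t/(20*B_t^2 + 15)
Therefore d(-log(B_t^2 + 3/4)/5) = (4*(4*B_t^2 - 3)/(5*(4*B_t^2 + 3)^2)) dt + (-8*B_t/(20*B_t^2 + 15)) dB_t.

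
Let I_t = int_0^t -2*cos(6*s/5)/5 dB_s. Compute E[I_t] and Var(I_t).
E[I_t] = 0; Var(I_t) = 2*t/25 + sin(12*t/5)/30

The Itô integral of a deterministic integrand f(s) has mean 0 because each increment f(s) * (B_{s+ds} - B_s) has mean 0. By the Itô isometry:
  Var( int_0^t f(s) dB_s ) = E[ (int_0^t f(s) dB_s)^2 ] = int_0^t f(s)^2 ds.
Here f(s) = -2*cos(6*s/5)/5, so f(s)^2 = 4*cos(6*s/5)^2/25. Integrate:
  int_0^t (4*cos(6*s/5)^2/25) ds = 2*t/25 + sin(12*t/5)/30.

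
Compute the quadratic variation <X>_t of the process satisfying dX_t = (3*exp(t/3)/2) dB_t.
<X>_t = 27*exp(2*t/3)/8 - 27/8

For an Itô process dX_t = a(t) dt + b(t) dB_t, the quadratic variation is <X>_t = int_0^t b(s)^2 ds (the drift term does not contribute). Here b(s) = 3*exp(s/3)/2, so
  b(s)^2 = 9*exp(2*s/3)/4.
Integrating from 0 to t:
  <X>_t = int_0^t (9*exp(2*s/3)/4) ds = 27*exp(2*t/3)/8 - 27/8.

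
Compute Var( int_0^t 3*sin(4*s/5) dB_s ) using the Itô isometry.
Var = 9*t/2 - 45*sin(4*t/5)*cos(4*t/5)/8

The Itô integral of a deterministic integrand f(s) has mean 0 because each increment f(s) * (B_{s+ds} - B_s) has mean 0. By the Itô isometry:
  Var( int_0^t f(s) dB_s ) = E[ (int_0^t f(s) dB_s)^2 ] = int_0^t f(s)^2 ds.
Here f(s) = 3*sin(4*s/5), so f(s)^2 = 9*sin(4*s/5)^2. Integrate:
  int_0^t (9*sin(4*s/5)^2) ds = 9*t/2 - 45*sin(4*t/5)*cos(4*t/5)/8.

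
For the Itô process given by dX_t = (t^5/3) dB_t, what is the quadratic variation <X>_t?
<X>_t = t^11/99

For an Itô process dX_t = a(t) dt + b(t) dB_t, the quadratic variation is <X>_t = int_0^t b(s)^2 ds (the drift term does not contribute). Here b(s) = s^5/3, so
  b(s)^2 = s^10/9.
Integrating from 0 to t:
  <X>_t = int_0^t (s^10/9) ds = t^11/99.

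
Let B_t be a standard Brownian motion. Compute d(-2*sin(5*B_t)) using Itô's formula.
d(-2*sin(5*B_t)) = (25*sin(5*B_t)) dt + (-10*cos(5*B_t)) dB_t

Itô's formula for f(B_t) gives d f(B_t) = f'(B_t) dB_t + (1/2) f''(B_t) dt. Compute derivatives of f(x) = -2*sin(5*x):
  f'(x)  = -10*cos(5*x)
  f''(x) = 50*sin(5*x)
Substitute x = B_t and multiply the f'' term by 1/2:
  drift     = (1/2) * (50*sin(5*x)) evaluated at B_t = 25*sin(5*B_t)
  diffusion = (-10*cos(5*x)) evaluated at B_t = -10*cos(5*B_t)
Therefore d(-2*sin(5*B_t)) = (25*sin(5*B_t)) dt + (-10*cos(5*B_t)) dB_t.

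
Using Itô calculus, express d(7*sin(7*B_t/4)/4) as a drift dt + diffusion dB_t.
d(7*sin(7*B_t/4)/4) = (-343*sin(7*B_t/4)/128) dt + (49*cos(7*B_t/4)/16) dB_t

Itô's formula for f(B_t) gives d f(B_t) = f'(B_t) dB_t + (1/2) f''(B_t) dt. Compute derivatives of f(x) = 7*sin(7*x/4)/4:
  f'(x)  = 49*cos(7*x/4)/16
  f''(x) = -343*sin(7*x/4)/64
Substitute x = B_t and multiply the f'' term by 1/2:
  drift     = (1/2) * (-343*sin(7*x/4)/64) evaluated at B_t = -343*sin(7*B_t/4)/128
  diffusion = (49*cos(7*x/4)/16) evaluated at B_t = 49*cos(7*B_t/4)/16
Therefore d(7*sin(7*B_t/4)/4) = (-343*sin(7*B_t/4)/128) dt + (49*cos(7*B_t/4)/16) dB_t.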